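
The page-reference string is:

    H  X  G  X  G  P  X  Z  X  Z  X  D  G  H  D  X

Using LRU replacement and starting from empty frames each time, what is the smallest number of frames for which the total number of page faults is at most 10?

3

f=1: 16 faults
f=2: 11 faults
f=3: 9 faults
f=4: 8 faults
f=5: 7 faults
f=6: 6 faults
Smallest f with faults ≤ 10 is 3.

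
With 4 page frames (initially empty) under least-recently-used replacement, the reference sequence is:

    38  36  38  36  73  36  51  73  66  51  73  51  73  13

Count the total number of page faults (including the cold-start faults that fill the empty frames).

38 → miss, frames {38}
36 → miss, frames {38,36}
38 → hit
36 → hit
73 → miss, frames {38,36,73}
36 → hit
51 → miss, frames {38,73,36,51}
73 → hit
66 → miss, evict 38, frames {36,51,73,66}
51 → hit
73 → hit
51 → hit
73 → hit
13 → miss, evict 36, frames {66,51,73,13}
Page faults: 6.

6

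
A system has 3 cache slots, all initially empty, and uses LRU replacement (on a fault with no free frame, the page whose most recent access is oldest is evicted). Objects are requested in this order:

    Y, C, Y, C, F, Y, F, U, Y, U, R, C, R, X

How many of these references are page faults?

Y: miss, frames (Y)
C: miss, frames (Y C)
Y: hit
C: hit
F: miss, frames (Y C F)
Y: hit
F: hit
U: miss, evict C, frames (Y F U)
Y: hit
U: hit
R: miss, evict F, frames (Y U R)
C: miss, evict Y, frames (U R C)
R: hit
X: miss, evict U, frames (C R X)
Page faults: 7.

7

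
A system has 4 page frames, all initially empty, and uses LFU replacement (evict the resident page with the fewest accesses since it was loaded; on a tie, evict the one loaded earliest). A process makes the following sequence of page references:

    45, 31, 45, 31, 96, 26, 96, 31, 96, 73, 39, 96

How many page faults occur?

45 → fault, frames {45}
31 → fault, frames {45,31}
45 → hit
31 → hit
96 → fault, frames {45,31,96}
26 → fault, frames {45,31,96,26}
96 → hit
31 → hit
96 → hit
73 → fault, evict 26, frames {45,31,96,73}
39 → fault, evict 73, frames {45,31,96,39}
96 → hit
Page faults: 6.

6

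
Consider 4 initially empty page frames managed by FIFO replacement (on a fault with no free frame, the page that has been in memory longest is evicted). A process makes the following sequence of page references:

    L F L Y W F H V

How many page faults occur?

6

L → miss, frames (L)
F → miss, frames (L F)
L → hit
Y → miss, frames (L F Y)
W → miss, frames (L F Y W)
F → hit
H → miss, evict L, frames (F Y W H)
V → miss, evict F, frames (Y W H V)
Page faults: 6.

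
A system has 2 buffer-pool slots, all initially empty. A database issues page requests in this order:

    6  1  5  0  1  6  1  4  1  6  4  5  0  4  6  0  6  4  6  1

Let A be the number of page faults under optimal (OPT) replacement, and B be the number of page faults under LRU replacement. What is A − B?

-4

Under OPT: F F F F . F . F . F . F F . F . . F . F → 12 faults.
Under LRU: F F F F F F . F . F F F F F F F . F . F → 16 faults.
A − B = 12 − 16 = -4.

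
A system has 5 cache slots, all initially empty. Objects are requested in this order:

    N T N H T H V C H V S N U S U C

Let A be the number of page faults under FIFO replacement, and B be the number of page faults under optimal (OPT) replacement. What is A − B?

Under FIFO: F F . F . . F F . . F F F . . . → 8 faults.
Under OPT: F F . F . . F F . . F . F . . . → 7 faults.
A − B = 8 − 7 = 1.

1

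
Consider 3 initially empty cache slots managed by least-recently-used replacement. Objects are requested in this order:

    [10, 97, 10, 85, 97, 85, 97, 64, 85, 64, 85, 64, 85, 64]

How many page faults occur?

4

10 → miss, frames [10]
97 → miss, frames [10, 97]
10 → hit
85 → miss, frames [97, 10, 85]
97 → hit
85 → hit
97 → hit
64 → miss, evict 10, frames [85, 97, 64]
85 → hit
64 → hit
85 → hit
64 → hit
85 → hit
64 → hit
Page faults: 4.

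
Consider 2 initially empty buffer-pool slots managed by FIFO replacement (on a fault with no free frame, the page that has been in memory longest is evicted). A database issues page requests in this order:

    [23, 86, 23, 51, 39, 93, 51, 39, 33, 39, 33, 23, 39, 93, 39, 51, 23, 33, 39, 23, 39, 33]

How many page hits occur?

23 → miss, frames [23]
86 → miss, frames [23, 86]
23 → hit
51 → miss, evict 23, frames [86, 51]
39 → miss, evict 86, frames [51, 39]
93 → miss, evict 51, frames [39, 93]
51 → miss, evict 39, frames [93, 51]
39 → miss, evict 93, frames [51, 39]
33 → miss, evict 51, frames [39, 33]
39 → hit
33 → hit
23 → miss, evict 39, frames [33, 23]
39 → miss, evict 33, frames [23, 39]
93 → miss, evict 23, frames [39, 93]
39 → hit
51 → miss, evict 39, frames [93, 51]
23 → miss, evict 93, frames [51, 23]
33 → miss, evict 51, frames [23, 33]
39 → miss, evict 23, frames [33, 39]
23 → miss, evict 33, frames [39, 23]
39 → hit
33 → miss, evict 39, frames [23, 33]
Hits: 5.

5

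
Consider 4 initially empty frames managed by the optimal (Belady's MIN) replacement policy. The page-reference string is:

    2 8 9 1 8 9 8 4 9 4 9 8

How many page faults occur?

2 → fault, frames (2)
8 → fault, frames (2 8)
9 → fault, frames (2 8 9)
1 → fault, frames (2 8 9 1)
8 → hit
9 → hit
8 → hit
4 → fault, evict 1, frames (2 8 9 4)
9 → hit
4 → hit
9 → hit
8 → hit
Page faults: 5.

5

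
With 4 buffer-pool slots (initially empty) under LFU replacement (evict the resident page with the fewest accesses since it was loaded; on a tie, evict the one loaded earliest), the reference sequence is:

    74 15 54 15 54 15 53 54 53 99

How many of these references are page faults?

74 → fault, frames (74)
15 → fault, frames (74 15)
54 → fault, frames (74 15 54)
15 → hit
54 → hit
15 → hit
53 → fault, frames (74 15 54 53)
54 → hit
53 → hit
99 → fault, evict 74, frames (15 54 53 99)
Page faults: 5.

5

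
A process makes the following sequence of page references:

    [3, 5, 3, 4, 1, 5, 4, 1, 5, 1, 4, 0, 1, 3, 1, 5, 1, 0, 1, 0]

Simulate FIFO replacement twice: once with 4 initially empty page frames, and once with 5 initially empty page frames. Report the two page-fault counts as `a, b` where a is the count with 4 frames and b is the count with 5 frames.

7, 5

4 frames: F F . F F . . . . . . F . F . F . . . . → 7 faults.
5 frames: F F . F F . . . . . . F . . . . . . . . → 5 faults.
5 < 7: adding a frame reduced faults, as is typical.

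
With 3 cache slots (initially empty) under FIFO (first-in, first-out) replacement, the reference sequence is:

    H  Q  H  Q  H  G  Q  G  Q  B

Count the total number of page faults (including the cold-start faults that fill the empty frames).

4

H -> miss, frames (H)
Q -> miss, frames (H Q)
H -> hit
Q -> hit
H -> hit
G -> miss, frames (H Q G)
Q -> hit
G -> hit
Q -> hit
B -> miss, evict H, frames (Q G B)
Page faults: 4.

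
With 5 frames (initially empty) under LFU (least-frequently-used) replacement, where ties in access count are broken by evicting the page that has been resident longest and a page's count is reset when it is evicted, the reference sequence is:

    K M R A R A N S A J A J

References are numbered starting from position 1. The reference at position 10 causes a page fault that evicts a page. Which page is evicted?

pos 1: K → fault, frames {K}
pos 2: M → fault, frames {K,M}
pos 3: R → fault, frames {K,M,R}
pos 4: A → fault, frames {K,M,R,A}
pos 5: R → hit
pos 6: A → hit
pos 7: N → fault, frames {K,M,R,A,N}
pos 8: S → fault, evict K, frames {M,R,A,N,S}
pos 9: A → hit
pos 10: J → fault, evict M, frames {R,A,N,S,J}
At position 10, page M is evicted.

M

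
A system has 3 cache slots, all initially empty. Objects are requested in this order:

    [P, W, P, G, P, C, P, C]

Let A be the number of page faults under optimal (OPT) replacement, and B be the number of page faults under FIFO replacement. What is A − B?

-1

Under OPT: F F . F . F . . → 4 faults.
Under FIFO: F F . F . F F . → 5 faults.
A − B = 4 − 5 = -1.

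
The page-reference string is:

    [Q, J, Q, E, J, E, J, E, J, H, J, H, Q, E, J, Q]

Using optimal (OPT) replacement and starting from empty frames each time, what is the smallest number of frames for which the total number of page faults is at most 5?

f=1: 16 faults
f=2: 7 faults
f=3: 5 faults
f=4: 4 faults
Smallest f with faults ≤ 5 is 3.

3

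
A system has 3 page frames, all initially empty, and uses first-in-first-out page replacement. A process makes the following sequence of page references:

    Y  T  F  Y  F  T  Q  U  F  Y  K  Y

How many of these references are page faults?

Y → fault, frames (Y)
T → fault, frames (Y T)
F → fault, frames (Y T F)
Y → hit
F → hit
T → hit
Q → fault, evict Y, frames (T F Q)
U → fault, evict T, frames (F Q U)
F → hit
Y → fault, evict F, frames (Q U Y)
K → fault, evict Q, frames (U Y K)
Y → hit
Page faults: 7.

7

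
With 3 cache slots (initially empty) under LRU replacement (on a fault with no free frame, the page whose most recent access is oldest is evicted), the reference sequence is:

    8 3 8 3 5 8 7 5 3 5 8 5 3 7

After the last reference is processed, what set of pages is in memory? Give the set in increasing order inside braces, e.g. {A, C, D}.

8: fault, frames [8]
3: fault, frames [8, 3]
8: hit
3: hit
5: fault, frames [8, 3, 5]
8: hit
7: fault, evict 3, frames [5, 8, 7]
5: hit
3: fault, evict 8, frames [7, 5, 3]
5: hit
8: fault, evict 7, frames [3, 5, 8]
5: hit
3: hit
7: fault, evict 8, frames [5, 3, 7]

{3, 5, 7}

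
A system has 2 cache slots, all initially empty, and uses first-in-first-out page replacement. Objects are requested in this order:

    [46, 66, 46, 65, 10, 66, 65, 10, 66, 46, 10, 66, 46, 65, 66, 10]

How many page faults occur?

46: fault, frames [46]
66: fault, frames [46, 66]
46: hit
65: fault, evict 46, frames [66, 65]
10: fault, evict 66, frames [65, 10]
66: fault, evict 65, frames [10, 66]
65: fault, evict 10, frames [66, 65]
10: fault, evict 66, frames [65, 10]
66: fault, evict 65, frames [10, 66]
46: fault, evict 10, frames [66, 46]
10: fault, evict 66, frames [46, 10]
66: fault, evict 46, frames [10, 66]
46: fault, evict 10, frames [66, 46]
65: fault, evict 66, frames [46, 65]
66: fault, evict 46, frames [65, 66]
10: fault, evict 65, frames [66, 10]
Page faults: 15.

15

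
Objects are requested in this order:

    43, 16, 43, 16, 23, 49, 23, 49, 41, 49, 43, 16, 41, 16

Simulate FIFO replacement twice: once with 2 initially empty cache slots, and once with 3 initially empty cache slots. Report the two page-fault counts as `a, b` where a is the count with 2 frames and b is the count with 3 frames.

8, 7

2 frames: F F . . F F . . F . F F F . → 8 faults.
3 frames: F F . . F F . . F . F F . . → 7 faults.
7 < 8: adding a frame reduced faults, as is typical.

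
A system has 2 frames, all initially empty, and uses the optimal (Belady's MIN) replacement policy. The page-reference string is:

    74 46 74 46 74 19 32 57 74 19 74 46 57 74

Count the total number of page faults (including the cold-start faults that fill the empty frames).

74 → fault, frames [74]
46 → fault, frames [74, 46]
74 → hit
46 → hit
74 → hit
19 → fault, evict 46, frames [74, 19]
32 → fault, evict 19, frames [74, 32]
57 → fault, evict 32, frames [74, 57]
74 → hit
19 → fault, evict 57, frames [74, 19]
74 → hit
46 → fault, evict 19, frames [74, 46]
57 → fault, evict 46, frames [74, 57]
74 → hit
Page faults: 8.

8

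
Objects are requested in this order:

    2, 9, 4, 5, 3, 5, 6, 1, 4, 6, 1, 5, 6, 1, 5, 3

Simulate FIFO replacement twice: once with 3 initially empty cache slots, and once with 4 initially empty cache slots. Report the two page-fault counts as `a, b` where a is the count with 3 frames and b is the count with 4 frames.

12, 10

3 frames: F F F F F . F F F . . F F F . F → 12 faults.
4 frames: F F F F F . F F F . . F . . . F → 10 faults.
10 < 12: adding a frame reduced faults, as is typical.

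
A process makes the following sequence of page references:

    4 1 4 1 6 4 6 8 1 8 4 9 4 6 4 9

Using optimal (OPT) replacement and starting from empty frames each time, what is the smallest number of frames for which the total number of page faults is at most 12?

f=1: 16 faults
f=2: 9 faults
f=3: 6 faults
f=4: 5 faults
f=5: 5 faults
Smallest f with faults ≤ 12 is 2.

2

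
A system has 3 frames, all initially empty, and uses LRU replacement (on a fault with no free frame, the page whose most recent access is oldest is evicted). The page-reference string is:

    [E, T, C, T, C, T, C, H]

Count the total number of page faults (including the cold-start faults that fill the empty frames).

4

E: miss, frames (E)
T: miss, frames (E T)
C: miss, frames (E T C)
T: hit
C: hit
T: hit
C: hit
H: miss, evict E, frames (T C H)
Page faults: 4.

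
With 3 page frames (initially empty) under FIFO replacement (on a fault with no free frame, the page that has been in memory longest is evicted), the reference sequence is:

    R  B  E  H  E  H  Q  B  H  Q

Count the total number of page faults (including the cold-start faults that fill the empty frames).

6

R → fault, frames [R]
B → fault, frames [R, B]
E → fault, frames [R, B, E]
H → fault, evict R, frames [B, E, H]
E → hit
H → hit
Q → fault, evict B, frames [E, H, Q]
B → fault, evict E, frames [H, Q, B]
H → hit
Q → hit
Page faults: 6.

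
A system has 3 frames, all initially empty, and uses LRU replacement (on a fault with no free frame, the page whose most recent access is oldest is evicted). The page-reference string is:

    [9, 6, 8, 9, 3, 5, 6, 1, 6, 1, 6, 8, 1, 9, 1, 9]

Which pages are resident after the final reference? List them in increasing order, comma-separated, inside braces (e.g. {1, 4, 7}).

{1, 8, 9}

9 → miss, frames [9]
6 → miss, frames [9, 6]
8 → miss, frames [9, 6, 8]
9 → hit
3 → miss, evict 6, frames [8, 9, 3]
5 → miss, evict 8, frames [9, 3, 5]
6 → miss, evict 9, frames [3, 5, 6]
1 → miss, evict 3, frames [5, 6, 1]
6 → hit
1 → hit
6 → hit
8 → miss, evict 5, frames [1, 6, 8]
1 → hit
9 → miss, evict 6, frames [8, 1, 9]
1 → hit
9 → hit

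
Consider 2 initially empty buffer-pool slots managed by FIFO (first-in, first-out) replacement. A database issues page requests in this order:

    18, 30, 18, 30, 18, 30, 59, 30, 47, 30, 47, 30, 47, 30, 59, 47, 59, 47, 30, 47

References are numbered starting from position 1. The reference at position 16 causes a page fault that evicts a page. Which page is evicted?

30

pos 1: 18: fault, frames {18}
pos 2: 30: fault, frames {18,30}
pos 3: 18: hit
pos 4: 30: hit
pos 5: 18: hit
pos 6: 30: hit
pos 7: 59: fault, evict 18, frames {30,59}
pos 8: 30: hit
pos 9: 47: fault, evict 30, frames {59,47}
pos 10: 30: fault, evict 59, frames {47,30}
pos 11: 47: hit
pos 12: 30: hit
pos 13: 47: hit
pos 14: 30: hit
pos 15: 59: fault, evict 47, frames {30,59}
pos 16: 47: fault, evict 30, frames {59,47}
At position 16, page 30 is evicted.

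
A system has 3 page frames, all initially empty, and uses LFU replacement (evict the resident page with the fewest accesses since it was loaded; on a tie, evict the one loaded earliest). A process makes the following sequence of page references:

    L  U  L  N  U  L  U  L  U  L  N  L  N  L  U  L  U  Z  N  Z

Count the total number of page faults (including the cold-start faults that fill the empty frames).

L → miss, frames {L}
U → miss, frames {L,U}
L → hit
N → miss, frames {L,U,N}
U → hit
L → hit
U → hit
L → hit
U → hit
L → hit
N → hit
L → hit
N → hit
L → hit
U → hit
L → hit
U → hit
Z → miss, evict N, frames {L,U,Z}
N → miss, evict Z, frames {L,U,N}
Z → miss, evict N, frames {L,U,Z}
Page faults: 6.

6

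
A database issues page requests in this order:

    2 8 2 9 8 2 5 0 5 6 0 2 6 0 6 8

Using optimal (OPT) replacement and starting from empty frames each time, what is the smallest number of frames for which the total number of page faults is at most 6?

f=1: 16 faults
f=2: 10 faults
f=3: 7 faults
f=4: 6 faults
f=5: 6 faults
f=6: 6 faults
Smallest f with faults ≤ 6 is 4.

4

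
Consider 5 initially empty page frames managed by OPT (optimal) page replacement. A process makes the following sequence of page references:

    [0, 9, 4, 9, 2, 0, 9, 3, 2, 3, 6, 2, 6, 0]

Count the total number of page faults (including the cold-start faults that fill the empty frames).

0 → fault, frames [0]
9 → fault, frames [0, 9]
4 → fault, frames [0, 9, 4]
9 → hit
2 → fault, frames [0, 9, 4, 2]
0 → hit
9 → hit
3 → fault, frames [0, 9, 4, 2, 3]
2 → hit
3 → hit
6 → fault, evict 3, frames [0, 9, 4, 2, 6]
2 → hit
6 → hit
0 → hit
Page faults: 6.

6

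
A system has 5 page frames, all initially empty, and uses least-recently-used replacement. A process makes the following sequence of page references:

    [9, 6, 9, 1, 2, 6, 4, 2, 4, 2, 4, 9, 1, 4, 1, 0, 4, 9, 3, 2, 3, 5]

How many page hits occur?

9 → miss, frames {9}
6 → miss, frames {9,6}
9 → hit
1 → miss, frames {6,9,1}
2 → miss, frames {6,9,1,2}
6 → hit
4 → miss, frames {9,1,2,6,4}
2 → hit
4 → hit
2 → hit
4 → hit
9 → hit
1 → hit
4 → hit
1 → hit
0 → miss, evict 6, frames {2,9,4,1,0}
4 → hit
9 → hit
3 → miss, evict 2, frames {1,0,4,9,3}
2 → miss, evict 1, frames {0,4,9,3,2}
3 → hit
5 → miss, evict 0, frames {4,9,2,3,5}
Hits: 13.

13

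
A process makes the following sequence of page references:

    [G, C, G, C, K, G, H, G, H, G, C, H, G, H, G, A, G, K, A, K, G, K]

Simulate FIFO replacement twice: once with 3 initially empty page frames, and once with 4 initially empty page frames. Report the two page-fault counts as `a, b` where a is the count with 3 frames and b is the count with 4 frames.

3 frames: F F . . F . F F . . F . . . . F . F . . F . → 9 faults.
4 frames: F F . . F . F . . . . . . . . F F . . . . . → 6 faults.
6 < 9: adding a frame reduced faults, as is typical.

9, 6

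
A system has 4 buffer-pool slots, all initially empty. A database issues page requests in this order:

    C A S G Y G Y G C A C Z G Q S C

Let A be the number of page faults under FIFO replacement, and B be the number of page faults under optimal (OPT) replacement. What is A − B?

4

Under FIFO: F F F F F . . . F F . F F F F F → 12 faults.
Under OPT: F F F F F . . . . . . F . F F . → 8 faults.
A − B = 12 − 8 = 4.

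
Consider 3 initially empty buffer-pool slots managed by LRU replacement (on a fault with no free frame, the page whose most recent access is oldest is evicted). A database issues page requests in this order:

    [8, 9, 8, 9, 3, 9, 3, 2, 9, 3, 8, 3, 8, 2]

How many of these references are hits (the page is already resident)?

8: miss, frames [8]
9: miss, frames [8, 9]
8: hit
9: hit
3: miss, frames [8, 9, 3]
9: hit
3: hit
2: miss, evict 8, frames [9, 3, 2]
9: hit
3: hit
8: miss, evict 2, frames [9, 3, 8]
3: hit
8: hit
2: miss, evict 9, frames [3, 8, 2]
Hits: 8.

8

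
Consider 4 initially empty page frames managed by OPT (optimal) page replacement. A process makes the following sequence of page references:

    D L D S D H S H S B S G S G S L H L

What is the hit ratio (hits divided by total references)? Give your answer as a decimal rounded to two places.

0.67

D → miss, frames {D}
L → miss, frames {D,L}
D → hit
S → miss, frames {D,L,S}
D → hit
H → miss, frames {D,L,S,H}
S → hit
H → hit
S → hit
B → miss, evict D, frames {L,S,H,B}
S → hit
G → miss, evict B, frames {L,S,H,G}
S → hit
G → hit
S → hit
L → hit
H → hit
L → hit
Hits: 12 of 18 references → 12/18 = 0.6667.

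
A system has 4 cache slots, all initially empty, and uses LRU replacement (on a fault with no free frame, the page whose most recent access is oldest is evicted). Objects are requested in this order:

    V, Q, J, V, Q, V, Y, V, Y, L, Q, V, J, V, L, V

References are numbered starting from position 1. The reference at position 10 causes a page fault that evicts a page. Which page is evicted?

pos 1: V -> fault, frames (V)
pos 2: Q -> fault, frames (V Q)
pos 3: J -> fault, frames (V Q J)
pos 4: V -> hit
pos 5: Q -> hit
pos 6: V -> hit
pos 7: Y -> fault, frames (J Q V Y)
pos 8: V -> hit
pos 9: Y -> hit
pos 10: L -> fault, evict J, frames (Q V Y L)
At position 10, page J is evicted.

J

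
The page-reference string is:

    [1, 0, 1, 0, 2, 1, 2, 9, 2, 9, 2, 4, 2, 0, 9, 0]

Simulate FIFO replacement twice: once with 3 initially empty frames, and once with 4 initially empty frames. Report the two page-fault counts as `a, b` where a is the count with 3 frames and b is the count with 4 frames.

3 frames: F F . . F . . F . . . F . F . . → 6 faults.
4 frames: F F . . F . . F . . . F . . . . → 5 faults.
5 < 6: adding a frame reduced faults, as is typical.

6, 5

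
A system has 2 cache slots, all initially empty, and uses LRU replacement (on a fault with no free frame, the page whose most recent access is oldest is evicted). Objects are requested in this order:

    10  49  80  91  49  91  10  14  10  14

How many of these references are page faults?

7

10 → miss, frames (10)
49 → miss, frames (10 49)
80 → miss, evict 10, frames (49 80)
91 → miss, evict 49, frames (80 91)
49 → miss, evict 80, frames (91 49)
91 → hit
10 → miss, evict 49, frames (91 10)
14 → miss, evict 91, frames (10 14)
10 → hit
14 → hit
Page faults: 7.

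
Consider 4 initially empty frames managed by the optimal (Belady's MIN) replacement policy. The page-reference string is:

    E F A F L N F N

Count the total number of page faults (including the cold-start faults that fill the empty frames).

5

E -> fault, frames [E]
F -> fault, frames [E, F]
A -> fault, frames [E, F, A]
F -> hit
L -> fault, frames [E, F, A, L]
N -> fault, evict L, frames [E, F, A, N]
F -> hit
N -> hit
Page faults: 5.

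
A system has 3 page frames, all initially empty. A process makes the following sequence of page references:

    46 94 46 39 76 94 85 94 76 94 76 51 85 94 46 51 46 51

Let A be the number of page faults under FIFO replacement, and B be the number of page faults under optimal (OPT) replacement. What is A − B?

Under FIFO: F F . F F . F F . . . F . . F . . . → 8 faults.
Under OPT: F F . F F . F . . . . F . . F . . . → 7 faults.
A − B = 8 − 7 = 1.

1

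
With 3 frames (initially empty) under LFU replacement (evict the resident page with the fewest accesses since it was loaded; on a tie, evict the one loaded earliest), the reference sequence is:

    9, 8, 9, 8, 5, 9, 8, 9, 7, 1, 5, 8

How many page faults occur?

9 -> miss, frames {9}
8 -> miss, frames {9,8}
9 -> hit
8 -> hit
5 -> miss, frames {9,8,5}
9 -> hit
8 -> hit
9 -> hit
7 -> miss, evict 5, frames {9,8,7}
1 -> miss, evict 7, frames {9,8,1}
5 -> miss, evict 1, frames {9,8,5}
8 -> hit
Page faults: 6.

6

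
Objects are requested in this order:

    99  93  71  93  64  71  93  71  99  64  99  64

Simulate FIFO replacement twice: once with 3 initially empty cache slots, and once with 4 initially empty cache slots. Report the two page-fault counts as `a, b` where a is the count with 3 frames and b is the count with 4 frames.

5, 4

3 frames: F F F . F . . . F . . . → 5 faults.
4 frames: F F F . F . . . . . . . → 4 faults.
4 < 5: adding a frame reduced faults, as is typical.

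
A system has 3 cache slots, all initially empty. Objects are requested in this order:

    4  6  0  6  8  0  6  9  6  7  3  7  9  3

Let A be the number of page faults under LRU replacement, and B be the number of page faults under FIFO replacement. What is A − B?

-1

Under LRU: F F F . F . . F . F F . F . → 8 faults.
Under FIFO: F F F . F . . F F F F . F . → 9 faults.
A − B = 8 − 9 = -1.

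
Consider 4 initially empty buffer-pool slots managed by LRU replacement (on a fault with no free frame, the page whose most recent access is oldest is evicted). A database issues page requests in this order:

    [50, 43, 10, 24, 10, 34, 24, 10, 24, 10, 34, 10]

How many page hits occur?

50 -> fault, frames {50}
43 -> fault, frames {50,43}
10 -> fault, frames {50,43,10}
24 -> fault, frames {50,43,10,24}
10 -> hit
34 -> fault, evict 50, frames {43,24,10,34}
24 -> hit
10 -> hit
24 -> hit
10 -> hit
34 -> hit
10 -> hit
Hits: 7.

7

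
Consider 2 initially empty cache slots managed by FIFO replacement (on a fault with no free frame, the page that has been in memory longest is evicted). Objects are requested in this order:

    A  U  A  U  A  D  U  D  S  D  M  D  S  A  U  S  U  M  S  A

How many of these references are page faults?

12

A: fault, frames {A}
U: fault, frames {A,U}
A: hit
U: hit
A: hit
D: fault, evict A, frames {U,D}
U: hit
D: hit
S: fault, evict U, frames {D,S}
D: hit
M: fault, evict D, frames {S,M}
D: fault, evict S, frames {M,D}
S: fault, evict M, frames {D,S}
A: fault, evict D, frames {S,A}
U: fault, evict S, frames {A,U}
S: fault, evict A, frames {U,S}
U: hit
M: fault, evict U, frames {S,M}
S: hit
A: fault, evict S, frames {M,A}
Page faults: 12.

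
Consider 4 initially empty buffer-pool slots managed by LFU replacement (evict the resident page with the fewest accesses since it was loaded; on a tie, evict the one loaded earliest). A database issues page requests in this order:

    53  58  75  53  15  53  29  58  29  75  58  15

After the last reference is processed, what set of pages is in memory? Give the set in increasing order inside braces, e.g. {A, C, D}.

53: miss, frames (53)
58: miss, frames (53 58)
75: miss, frames (53 58 75)
53: hit
15: miss, frames (53 58 75 15)
53: hit
29: miss, evict 58, frames (53 75 15 29)
58: miss, evict 75, frames (53 15 29 58)
29: hit
75: miss, evict 15, frames (53 29 58 75)
58: hit
15: miss, evict 75, frames (53 29 58 15)

{15, 29, 53, 58}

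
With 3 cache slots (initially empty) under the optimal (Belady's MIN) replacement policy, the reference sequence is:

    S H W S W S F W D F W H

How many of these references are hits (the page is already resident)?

6

S → fault, frames [S]
H → fault, frames [S, H]
W → fault, frames [S, H, W]
S → hit
W → hit
S → hit
F → fault, evict S, frames [H, W, F]
W → hit
D → fault, evict H, frames [W, F, D]
F → hit
W → hit
H → fault, evict D, frames [W, F, H]
Hits: 6.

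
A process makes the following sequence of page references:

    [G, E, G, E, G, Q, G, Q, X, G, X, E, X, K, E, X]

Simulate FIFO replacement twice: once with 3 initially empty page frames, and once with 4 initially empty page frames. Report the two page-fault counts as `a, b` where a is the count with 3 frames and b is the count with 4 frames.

8, 5

3 frames: F F . . . F . . F F . F . F . F → 8 faults.
4 frames: F F . . . F . . F . . . . F . . → 5 faults.
5 < 8: adding a frame reduced faults, as is typical.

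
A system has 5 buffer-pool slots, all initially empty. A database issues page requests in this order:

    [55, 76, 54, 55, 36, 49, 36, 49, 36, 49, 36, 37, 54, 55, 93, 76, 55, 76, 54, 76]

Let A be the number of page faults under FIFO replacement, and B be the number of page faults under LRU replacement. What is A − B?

2

Under FIFO: F F F . F F . . . . . F . F F F . . F . → 10 faults.
Under LRU: F F F . F F . . . . . F . . F F . . . . → 8 faults.
A − B = 10 − 8 = 2.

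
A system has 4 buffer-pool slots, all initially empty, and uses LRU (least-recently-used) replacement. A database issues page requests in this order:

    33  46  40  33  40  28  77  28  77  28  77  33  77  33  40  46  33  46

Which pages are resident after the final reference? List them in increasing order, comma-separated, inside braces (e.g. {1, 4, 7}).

33 -> fault, frames (33)
46 -> fault, frames (33 46)
40 -> fault, frames (33 46 40)
33 -> hit
40 -> hit
28 -> fault, frames (46 33 40 28)
77 -> fault, evict 46, frames (33 40 28 77)
28 -> hit
77 -> hit
28 -> hit
77 -> hit
33 -> hit
77 -> hit
33 -> hit
40 -> hit
46 -> fault, evict 28, frames (77 33 40 46)
33 -> hit
46 -> hit

{33, 40, 46, 77}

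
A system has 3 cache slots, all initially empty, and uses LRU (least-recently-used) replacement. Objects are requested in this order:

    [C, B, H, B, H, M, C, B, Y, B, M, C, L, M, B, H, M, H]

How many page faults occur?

12

C -> fault, frames {C}
B -> fault, frames {C,B}
H -> fault, frames {C,B,H}
B -> hit
H -> hit
M -> fault, evict C, frames {B,H,M}
C -> fault, evict B, frames {H,M,C}
B -> fault, evict H, frames {M,C,B}
Y -> fault, evict M, frames {C,B,Y}
B -> hit
M -> fault, evict C, frames {Y,B,M}
C -> fault, evict Y, frames {B,M,C}
L -> fault, evict B, frames {M,C,L}
M -> hit
B -> fault, evict C, frames {L,M,B}
H -> fault, evict L, frames {M,B,H}
M -> hit
H -> hit
Page faults: 12.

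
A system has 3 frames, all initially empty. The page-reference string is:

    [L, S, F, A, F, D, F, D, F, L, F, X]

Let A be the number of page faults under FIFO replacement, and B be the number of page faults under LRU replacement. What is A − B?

1

Under FIFO: F F F F . F . . . F F F → 8 faults.
Under LRU: F F F F . F . . . F . F → 7 faults.
A − B = 8 − 7 = 1.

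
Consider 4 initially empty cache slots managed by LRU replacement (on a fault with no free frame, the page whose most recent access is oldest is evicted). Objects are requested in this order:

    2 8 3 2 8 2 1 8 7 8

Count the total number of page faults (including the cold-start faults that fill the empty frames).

2: fault, frames (2)
8: fault, frames (2 8)
3: fault, frames (2 8 3)
2: hit
8: hit
2: hit
1: fault, frames (3 8 2 1)
8: hit
7: fault, evict 3, frames (2 1 8 7)
8: hit
Page faults: 5.

5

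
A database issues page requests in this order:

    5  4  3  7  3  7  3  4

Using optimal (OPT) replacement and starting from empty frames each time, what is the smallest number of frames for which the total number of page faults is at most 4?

f=1: 8 faults
f=2: 5 faults
f=3: 4 faults
f=4: 4 faults
Smallest f with faults ≤ 4 is 3.

3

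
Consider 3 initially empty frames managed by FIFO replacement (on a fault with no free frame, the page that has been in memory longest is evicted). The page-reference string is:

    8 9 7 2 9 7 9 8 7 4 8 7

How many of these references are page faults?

7

8: fault, frames (8)
9: fault, frames (8 9)
7: fault, frames (8 9 7)
2: fault, evict 8, frames (9 7 2)
9: hit
7: hit
9: hit
8: fault, evict 9, frames (7 2 8)
7: hit
4: fault, evict 7, frames (2 8 4)
8: hit
7: fault, evict 2, frames (8 4 7)
Page faults: 7.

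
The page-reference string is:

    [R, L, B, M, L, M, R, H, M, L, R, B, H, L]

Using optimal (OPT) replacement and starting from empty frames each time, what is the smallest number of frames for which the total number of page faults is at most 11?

f=1: 14 faults
f=2: 10 faults
f=3: 7 faults
f=4: 6 faults
f=5: 5 faults
Smallest f with faults ≤ 11 is 2.

2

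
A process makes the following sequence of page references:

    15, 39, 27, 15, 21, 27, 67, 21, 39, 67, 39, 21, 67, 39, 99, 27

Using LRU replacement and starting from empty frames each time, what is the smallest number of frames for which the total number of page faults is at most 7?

f=1: 16 faults
f=2: 15 faults
f=3: 8 faults
f=4: 8 faults
f=5: 6 faults
f=6: 6 faults
Smallest f with faults ≤ 7 is 5.

5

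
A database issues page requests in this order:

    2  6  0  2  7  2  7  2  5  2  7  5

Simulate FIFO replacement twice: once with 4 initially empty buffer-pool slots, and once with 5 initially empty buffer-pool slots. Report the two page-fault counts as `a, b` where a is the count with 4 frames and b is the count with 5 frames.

4 frames: F F F . F . . . F F . . → 6 faults.
5 frames: F F F . F . . . F . . . → 5 faults.
5 < 6: adding a frame reduced faults, as is typical.

6, 5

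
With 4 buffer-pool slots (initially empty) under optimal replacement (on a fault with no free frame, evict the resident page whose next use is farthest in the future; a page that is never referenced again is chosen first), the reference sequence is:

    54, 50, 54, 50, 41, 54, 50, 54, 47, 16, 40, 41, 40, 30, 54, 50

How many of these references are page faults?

54 → fault, frames {54}
50 → fault, frames {54,50}
54 → hit
50 → hit
41 → fault, frames {54,50,41}
54 → hit
50 → hit
54 → hit
47 → fault, frames {54,50,41,47}
16 → fault, evict 47, frames {54,50,41,16}
40 → fault, evict 16, frames {54,50,41,40}
41 → hit
40 → hit
30 → fault, evict 40, frames {54,50,41,30}
54 → hit
50 → hit
Page faults: 7.

7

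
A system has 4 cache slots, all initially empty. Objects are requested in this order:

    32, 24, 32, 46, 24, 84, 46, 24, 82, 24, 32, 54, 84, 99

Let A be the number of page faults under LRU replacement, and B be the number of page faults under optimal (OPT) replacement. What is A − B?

Under LRU: F F . F . F . . F . F F F F → 9 faults.
Under OPT: F F . F . F . . F . . F . F → 7 faults.
A − B = 9 − 7 = 2.

2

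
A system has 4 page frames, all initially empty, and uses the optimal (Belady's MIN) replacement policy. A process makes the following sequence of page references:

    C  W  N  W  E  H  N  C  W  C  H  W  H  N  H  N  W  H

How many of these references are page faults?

5

C → miss, frames {C}
W → miss, frames {C,W}
N → miss, frames {C,W,N}
W → hit
E → miss, frames {C,W,N,E}
H → miss, evict E, frames {C,W,N,H}
N → hit
C → hit
W → hit
C → hit
H → hit
W → hit
H → hit
N → hit
H → hit
N → hit
W → hit
H → hit
Page faults: 5.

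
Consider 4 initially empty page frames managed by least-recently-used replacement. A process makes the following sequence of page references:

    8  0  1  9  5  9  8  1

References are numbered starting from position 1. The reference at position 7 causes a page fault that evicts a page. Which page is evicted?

pos 1: 8 -> miss, frames {8}
pos 2: 0 -> miss, frames {8,0}
pos 3: 1 -> miss, frames {8,0,1}
pos 4: 9 -> miss, frames {8,0,1,9}
pos 5: 5 -> miss, evict 8, frames {0,1,9,5}
pos 6: 9 -> hit
pos 7: 8 -> miss, evict 0, frames {1,5,9,8}
At position 7, page 0 is evicted.

0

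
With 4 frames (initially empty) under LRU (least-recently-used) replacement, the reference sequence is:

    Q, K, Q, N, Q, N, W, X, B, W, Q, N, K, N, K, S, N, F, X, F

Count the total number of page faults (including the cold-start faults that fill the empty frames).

Q -> miss, frames (Q)
K -> miss, frames (Q K)
Q -> hit
N -> miss, frames (K Q N)
Q -> hit
N -> hit
W -> miss, frames (K Q N W)
X -> miss, evict K, frames (Q N W X)
B -> miss, evict Q, frames (N W X B)
W -> hit
Q -> miss, evict N, frames (X B W Q)
N -> miss, evict X, frames (B W Q N)
K -> miss, evict B, frames (W Q N K)
N -> hit
K -> hit
S -> miss, evict W, frames (Q N K S)
N -> hit
F -> miss, evict Q, frames (K S N F)
X -> miss, evict K, frames (S N F X)
F -> hit
Page faults: 12.

12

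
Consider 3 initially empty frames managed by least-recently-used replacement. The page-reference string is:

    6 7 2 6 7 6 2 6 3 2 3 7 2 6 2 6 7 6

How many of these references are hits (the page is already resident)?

12

6 -> miss, frames (6)
7 -> miss, frames (6 7)
2 -> miss, frames (6 7 2)
6 -> hit
7 -> hit
6 -> hit
2 -> hit
6 -> hit
3 -> miss, evict 7, frames (2 6 3)
2 -> hit
3 -> hit
7 -> miss, evict 6, frames (2 3 7)
2 -> hit
6 -> miss, evict 3, frames (7 2 6)
2 -> hit
6 -> hit
7 -> hit
6 -> hit
Hits: 12.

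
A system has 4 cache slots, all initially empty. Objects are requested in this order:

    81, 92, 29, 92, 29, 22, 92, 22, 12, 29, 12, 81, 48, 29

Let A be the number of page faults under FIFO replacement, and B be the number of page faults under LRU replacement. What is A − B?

Under FIFO: F F F . . F . . F . . F F F → 8 faults.
Under LRU: F F F . . F . . F . . F F . → 7 faults.
A − B = 8 − 7 = 1.

1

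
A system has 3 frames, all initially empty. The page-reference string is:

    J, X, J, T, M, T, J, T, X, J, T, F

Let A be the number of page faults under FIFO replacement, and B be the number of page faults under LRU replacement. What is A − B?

Under FIFO: F F . F F . F . F . F F → 8 faults.
Under LRU: F F . F F . . . F . . F → 6 faults.
A − B = 8 − 6 = 2.

2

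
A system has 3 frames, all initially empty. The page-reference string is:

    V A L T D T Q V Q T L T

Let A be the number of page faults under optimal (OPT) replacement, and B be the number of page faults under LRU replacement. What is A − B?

Under OPT: F F F F F . F . . . F . → 7 faults.
Under LRU: F F F F F . F F . . F . → 8 faults.
A − B = 7 − 8 = -1.

-1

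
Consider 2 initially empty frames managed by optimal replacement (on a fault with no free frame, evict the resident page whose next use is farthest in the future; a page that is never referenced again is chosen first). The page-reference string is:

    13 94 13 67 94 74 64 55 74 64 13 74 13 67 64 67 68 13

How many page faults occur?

13: miss, frames (13)
94: miss, frames (13 94)
13: hit
67: miss, evict 13, frames (94 67)
94: hit
74: miss, evict 94, frames (67 74)
64: miss, evict 67, frames (74 64)
55: miss, evict 64, frames (74 55)
74: hit
64: miss, evict 55, frames (74 64)
13: miss, evict 64, frames (74 13)
74: hit
13: hit
67: miss, evict 74, frames (13 67)
64: miss, evict 13, frames (67 64)
67: hit
68: miss, evict 64, frames (67 68)
13: miss, evict 68, frames (67 13)
Page faults: 12.

12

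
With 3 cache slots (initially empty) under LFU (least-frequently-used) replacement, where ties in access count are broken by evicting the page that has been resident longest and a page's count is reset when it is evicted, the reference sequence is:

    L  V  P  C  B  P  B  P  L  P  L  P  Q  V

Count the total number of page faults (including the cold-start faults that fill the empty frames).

8

L: miss, frames [L]
V: miss, frames [L, V]
P: miss, frames [L, V, P]
C: miss, evict L, frames [V, P, C]
B: miss, evict V, frames [P, C, B]
P: hit
B: hit
P: hit
L: miss, evict C, frames [P, B, L]
P: hit
L: hit
P: hit
Q: miss, evict B, frames [P, L, Q]
V: miss, evict Q, frames [P, L, V]
Page faults: 8.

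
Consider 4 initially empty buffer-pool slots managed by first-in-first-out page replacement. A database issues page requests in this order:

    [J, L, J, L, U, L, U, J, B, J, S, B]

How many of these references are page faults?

5

J → miss, frames {J}
L → miss, frames {J,L}
J → hit
L → hit
U → miss, frames {J,L,U}
L → hit
U → hit
J → hit
B → miss, frames {J,L,U,B}
J → hit
S → miss, evict J, frames {L,U,B,S}
B → hit
Page faults: 5.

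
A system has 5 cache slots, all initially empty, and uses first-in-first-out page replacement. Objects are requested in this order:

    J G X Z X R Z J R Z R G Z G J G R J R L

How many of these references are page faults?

J -> miss, frames {J}
G -> miss, frames {J,G}
X -> miss, frames {J,G,X}
Z -> miss, frames {J,G,X,Z}
X -> hit
R -> miss, frames {J,G,X,Z,R}
Z -> hit
J -> hit
R -> hit
Z -> hit
R -> hit
G -> hit
Z -> hit
G -> hit
J -> hit
G -> hit
R -> hit
J -> hit
R -> hit
L -> miss, evict J, frames {G,X,Z,R,L}
Page faults: 6.

6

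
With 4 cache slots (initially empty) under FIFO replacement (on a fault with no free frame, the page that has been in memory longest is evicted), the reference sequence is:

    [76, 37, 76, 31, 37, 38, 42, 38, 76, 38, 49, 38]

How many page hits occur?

5

76: fault, frames (76)
37: fault, frames (76 37)
76: hit
31: fault, frames (76 37 31)
37: hit
38: fault, frames (76 37 31 38)
42: fault, evict 76, frames (37 31 38 42)
38: hit
76: fault, evict 37, frames (31 38 42 76)
38: hit
49: fault, evict 31, frames (38 42 76 49)
38: hit
Hits: 5.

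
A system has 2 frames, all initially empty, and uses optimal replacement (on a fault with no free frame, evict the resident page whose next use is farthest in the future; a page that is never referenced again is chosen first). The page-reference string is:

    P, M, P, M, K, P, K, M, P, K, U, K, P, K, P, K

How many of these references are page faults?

7

P -> miss, frames {P}
M -> miss, frames {P,M}
P -> hit
M -> hit
K -> miss, evict M, frames {P,K}
P -> hit
K -> hit
M -> miss, evict K, frames {P,M}
P -> hit
K -> miss, evict M, frames {P,K}
U -> miss, evict P, frames {K,U}
K -> hit
P -> miss, evict U, frames {K,P}
K -> hit
P -> hit
K -> hit
Page faults: 7.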